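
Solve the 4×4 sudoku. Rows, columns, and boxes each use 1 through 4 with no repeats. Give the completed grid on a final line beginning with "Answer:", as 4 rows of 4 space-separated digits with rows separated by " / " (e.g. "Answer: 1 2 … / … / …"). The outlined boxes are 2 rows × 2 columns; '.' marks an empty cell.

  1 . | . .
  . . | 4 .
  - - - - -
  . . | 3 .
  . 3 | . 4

Step 1. [r4c1∈{2}] r4c1's peers cover all but 2. So r4c1=2.
Step 2. [r2c4∈{1,2,3}] 1 has one home in row 2: r2c4. So r2c4=1.
Step 3. [r1c2∈{2,4}] 4 has one home in row 1: r1c2. So r1c2=4.
Step 4. [r1c3∈{2}] nothing but 2 survives at r1c3 ⇒ r1c3=2.
Step 5. [r3c2∈{1}] r3c2 has the single candidate 1. So r3c2=1.
Step 6. [r2c1∈{3}] r2c1 has the single candidate 3, so r2c1=3.
Step 7. [r2c2∈{2}] r2c2's peers cover all but 2, so r2c2=2.
Step 8. [r3c4∈{2}] r3c4 is down to just 2 ⇒ r3c4=2.
Step 9. [r4c3∈{1}] only 1 remains possible at r4c3 ⇒ r4c3=1.
Step 10. [r1c4∈{3}] r1c4 has the single candidate 3, so r1c4=3.
Step 11. [r3c1∈{4}] r3c1 has the single candidate 4 ⇒ r3c1=4.

Answer: 1 4 2 3 / 3 2 4 1 / 4 1 3 2 / 2 3 1 4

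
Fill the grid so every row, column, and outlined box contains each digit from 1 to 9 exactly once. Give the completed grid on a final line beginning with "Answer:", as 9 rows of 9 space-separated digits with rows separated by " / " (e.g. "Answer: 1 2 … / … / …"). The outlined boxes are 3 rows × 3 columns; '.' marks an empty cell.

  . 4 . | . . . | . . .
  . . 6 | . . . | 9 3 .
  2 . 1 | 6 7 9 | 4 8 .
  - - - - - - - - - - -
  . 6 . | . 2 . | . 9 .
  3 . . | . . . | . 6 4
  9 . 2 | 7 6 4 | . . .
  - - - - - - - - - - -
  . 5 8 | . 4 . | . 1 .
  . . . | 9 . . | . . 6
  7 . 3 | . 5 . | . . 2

Step 1. [r6c8∈{5}] nothing but 5 survives at r6c8 ⇒ r6c8=5.
Step 2. [r9c7∈{8}] only 8 remains possible at r9c7. So r9c7=8.
Step 3. [r9c4∈{1}] only 1 remains possible at r9c4, so r9c4=1.
Step 4. [r1c8∈{2,7}] r1c8 is the only open cell in col 8 admitting 2 ⇒ r1c8=2.
Step 5. [r8c8∈{4,7}] r8c8 is the only open cell in col 8 admitting 7, so r8c8=7.
Step 6. [r7c7∈{3}] r7c7 is down to just 3 ⇒ r7c7=3.
Step 7. [r6c7∈{1}] nothing but 1 survives at r6c7. So r6c7=1.
Step 8. [r6c2∈{8}] r6c2 is down to just 8, so r6c2=8.
Step 9. [r4c9∈{3,7,8}] col 9 places 8 nowhere but r4c9, so r4c9=8.
Step 10. [r4c7∈{7}] r4c7 has the single candidate 7. So r4c7=7.
Step 11. [r2c2∈{7}] r2c2's peers cover all but 7 ⇒ r2c2=7.
Step 12. [r5c2∈{1}] nothing but 1 survives at r5c2. So r5c2=1.
Step 13. [r4c6∈{1,3,5}] r4c6 is the only open cell in row 4 admitting 1, so r4c6=1.
Step 14. [r3c9∈{5}] r3c9 has the single candidate 5 ⇒ r3c9=5.
Step 15. [r2c4∈{2,4,5,8}] row 2 places 4 nowhere but r2c4. So r2c4=4.
Step 16. [r2c6∈{2,5,8}] r2c6 is the only open cell in row 2 admitting 2, so r2c6=2.
Step 17. [r2c1∈{5,8}] in row 2, 5 fits only at r2c1. So r2c1=5.
Step 18. [r2c5∈{1,8}] r2c5 is the only open cell in row 2 admitting 8, so r2c5=8.
Step 19. [r4c4∈{3,5}] across row 4, 3 lands solely at r4c4, so r4c4=3.
Step 20. [r4c3∈{4,5}] row 4 places 5 nowhere but r4c3. So r4c3=5.
Step 21. [r1c5∈{1,3}] in col 5, 1 fits only at r1c5. So r1c5=1.
Step 22. [r1c4∈{5}] r1c4 has the single candidate 5 ⇒ r1c4=5.
Step 23. [r8c6∈{3,8}] row 8 places 8 nowhere but r8c6. So r8c6=8.
Step 24. [r9c6∈{6}] r9c6 is down to just 6 ⇒ r9c6=6.
Step 25. [r8c1∈{1,4}] row 8 places 1 nowhere but r8c1, so r8c1=1.
Step 26. [r6c9∈{3}] r6c9 has the single candidate 3, so r6c9=3.
Step 27. [r7c1∈{6}] r7c1 is down to just 6, so r7c1=6.
Step 28. [r8c5∈{3}] r8c5 is down to just 3 ⇒ r8c5=3.
Step 29. [r3c2∈{3}] r3c2 is down to just 3, so r3c2=3.
Step 30. [r7c6∈{7}] r7c6 is down to just 7. So r7c6=7.
Step 31. [r4c1∈{4}] r4c1 is down to just 4. So r4c1=4.
Step 32. [r5c5∈{9}] only 9 remains possible at r5c5, so r5c5=9.
Step 33. [r8c2∈{2}] r8c2 has the single candidate 2, so r8c2=2.
Step 34. [r1c7∈{6}] r1c7 has the single candidate 6, so r1c7=6.
Step 35. [r7c4∈{2}] r7c4 is down to just 2, so r7c4=2.
Step 36. [r1c9∈{7}] r1c9 has the single candidate 7. So r1c9=7.
Step 37. [r5c6∈{5}] r5c6 has the single candidate 5, so r5c6=5.
Step 38. [r5c7∈{2}] r5c7's peers cover all but 2, so r5c7=2.
Step 39. [r1c6∈{3}] r1c6 has the single candidate 3. So r1c6=3.
Step 40. [r5c3∈{7}] r5c3 is down to just 7 ⇒ r5c3=7.
Step 41. [r9c8∈{4}] nothing but 4 survives at r9c8. So r9c8=4.
Step 42. [r2c9∈{1}] r2c9 has the single candidate 1. So r2c9=1.
Step 43. [r1c3∈{9}] only 9 remains possible at r1c3, so r1c3=9.
Step 44. [r5c4∈{8}] only 8 remains possible at r5c4. So r5c4=8.
Step 45. [r1c1∈{8}] r1c1 is down to just 8, so r1c1=8.
Step 46. [r7c9∈{9}] nothing but 9 survives at r7c9. So r7c9=9.
Step 47. [r9c2∈{9}] nothing but 9 survives at r9c2. So r9c2=9.
Step 48. [r8c7∈{5}] r8c7 has the single candidate 5, so r8c7=5.
Step 49. [r8c3∈{4}] r8c3 has the single candidate 4 ⇒ r8c3=4.

Answer: 8 4 9 5 1 3 6 2 7 / 5 7 6 4 8 2 9 3 1 / 2 3 1 6 7 9 4 8 5 / 4 6 5 3 2 1 7 9 8 / 3 1 7 8 9 5 2 6 4 / 9 8 2 7 6 4 1 5 3 / 6 5 8 2 4 7 3 1 9 / 1 2 4 9 3 8 5 7 6 / 7 9 3 1 5 6 8 4 2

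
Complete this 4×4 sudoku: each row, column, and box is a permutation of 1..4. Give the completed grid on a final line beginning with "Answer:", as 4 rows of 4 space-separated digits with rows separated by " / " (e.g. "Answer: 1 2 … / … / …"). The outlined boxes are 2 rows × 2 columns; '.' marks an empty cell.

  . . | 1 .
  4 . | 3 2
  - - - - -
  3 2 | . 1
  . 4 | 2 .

Step 1. [r1c2∈{3}] r1c2's peers cover all but 3. So r1c2=3.
Step 2. [r2c2∈{1}] only 1 remains possible at r2c2. So r2c2=1.
Step 3. [r1c1∈{2}] r1c1 has the single candidate 2 ⇒ r1c1=2.
Step 4. [r3c3∈{4}] nothing but 4 survives at r3c3, so r3c3=4.
Step 5. [r4c1∈{1}] only 1 remains possible at r4c1 ⇒ r4c1=1.
Step 6. [r4c4∈{3}] r4c4 has the single candidate 3 ⇒ r4c4=3.
Step 7. [r1c4∈{4}] r1c4 is down to just 4 ⇒ r1c4=4.

Answer: 2 3 1 4 / 4 1 3 2 / 3 2 4 1 / 1 4 2 3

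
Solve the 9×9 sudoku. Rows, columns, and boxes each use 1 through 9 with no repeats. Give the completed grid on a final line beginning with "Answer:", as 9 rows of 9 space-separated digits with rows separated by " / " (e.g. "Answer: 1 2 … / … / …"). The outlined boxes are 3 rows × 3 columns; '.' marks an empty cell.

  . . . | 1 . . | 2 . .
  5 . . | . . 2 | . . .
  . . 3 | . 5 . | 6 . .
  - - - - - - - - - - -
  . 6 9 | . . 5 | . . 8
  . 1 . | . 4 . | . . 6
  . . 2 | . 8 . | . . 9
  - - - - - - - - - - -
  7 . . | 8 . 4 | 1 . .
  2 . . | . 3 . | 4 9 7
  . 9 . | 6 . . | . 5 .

Step 1. [r1c1∈{4,6,8,9}] in col 1, 6 fits only at r1c1. So r1c1=6.
Step 2. [r2c7∈{3,7,8,9}] col 7 places 9 nowhere but r2c7. So r2c7=9.
Step 3. [r3c1∈{1,4,8,9}] across col 1, 9 lands solely at r3c1, so r3c1=9.
Step 4. [r9c1∈{1,3,4,8}] in col 1, 1 fits only at r9c1 ⇒ r9c1=1.
Step 5. [r9c6∈{7}] nothing but 7 survives at r9c6 ⇒ r9c6=7.
Step 6. [r2c3∈{1,4,7,8}] col 3 places 1 nowhere but r2c3. So r2c3=1.
Step 7. [r5c4∈{2,3,7,9}] 9 has one home in col 4: r5c4 ⇒ r5c4=9.
Step 8. [r5c6∈{3}] only 3 remains possible at r5c6 ⇒ r5c6=3.
Step 9. [r6c4∈{7}] r6c4 is down to just 7. So r6c4=7.
Step 10. [r5c3∈{5,7,8}] box 4 places 7 nowhere but r5c3 ⇒ r5c3=7.
Step 11. [r6c2∈{3,4,5}] in box 4, 5 fits only at r6c2. So r6c2=5.
Step 12. [r8c2∈{8}] r8c2's peers cover all but 8 ⇒ r8c2=8.
Step 13. [r6c7∈{3}] r6c7's peers cover all but 3 ⇒ r6c7=3.
Step 14. [r2c8∈{3,4,7,8}] 8 has one home in row 2: r2c8 ⇒ r2c8=8.
Step 15. [r9c9∈{2,3}] across row 9, 3 lands solely at r9c9. So r9c9=3.
Step 16. [r2c9∈{4}] r2c9 has the single candidate 4, so r2c9=4.
Step 17. [r4c5∈{1,2}] in col 5, 1 fits only at r4c5. So r4c5=1.
Step 18. [r2c2∈{7}] r2c2's peers cover all but 7. So r2c2=7.
Step 19. [r3c8∈{1,7}] 7 has one home in row 3: r3c8 ⇒ r3c8=7.
Step 20. [r8c3∈{5,6}] r8c3 is the only open cell in row 8 admitting 6, so r8c3=6.
Step 21. [r6c1∈{4}] r6c1 is down to just 4, so r6c1=4.
Step 22. [r1c2∈{4}] r1c2 has the single candidate 4. So r1c2=4.
Step 23. [r5c8∈{2}] r5c8 is down to just 2, so r5c8=2.
Step 24. [r7c5∈{2,9}] in row 7, 9 fits only at r7c5 ⇒ r7c5=9.
Step 25. [r1c6∈{8,9}] row 1 places 9 nowhere but r1c6. So r1c6=9.
Step 26. [r7c3∈{5}] r7c3 has the single candidate 5 ⇒ r7c3=5.
Step 27. [r4c7∈{7}] r4c7's peers cover all but 7 ⇒ r4c7=7.
Step 28. [r3c9∈{1}] only 1 remains possible at r3c9 ⇒ r3c9=1.
Step 29. [r7c8∈{6}] r7c8 is down to just 6. So r7c8=6.
Step 30. [r9c3∈{4}] only 4 remains possible at r9c3. So r9c3=4.
Step 31. [r1c9∈{5}] r1c9 is down to just 5 ⇒ r1c9=5.
Step 32. [r2c4∈{3}] r2c4's peers cover all but 3. So r2c4=3.
Step 33. [r4c1∈{3}] r4c1 is down to just 3 ⇒ r4c1=3.
Step 34. [r5c7∈{5}] r5c7 has the single candidate 5, so r5c7=5.
Step 35. [r3c6∈{8}] only 8 remains possible at r3c6, so r3c6=8.
Step 36. [r2c5∈{6}] nothing but 6 survives at r2c5. So r2c5=6.
Step 37. [r6c8∈{1}] only 1 remains possible at r6c8 ⇒ r6c8=1.
Step 38. [r3c4∈{4}] r3c4 has the single candidate 4, so r3c4=4.
Step 39. [r1c3∈{8}] only 8 remains possible at r1c3 ⇒ r1c3=8.
Step 40. [r7c2∈{3}] nothing but 3 survives at r7c2, so r7c2=3.
Step 41. [r9c7∈{8}] r9c7 is down to just 8. So r9c7=8.
Step 42. [r5c1∈{8}] r5c1 has the single candidate 8, so r5c1=8.
Step 43. [r7c9∈{2}] r7c9 is down to just 2, so r7c9=2.
Step 44. [r3c2∈{2}] nothing but 2 survives at r3c2. So r3c2=2.
Step 45. [r6c6∈{6}] r6c6 has the single candidate 6, so r6c6=6.
Step 46. [r8c4∈{5}] only 5 remains possible at r8c4, so r8c4=5.
Step 47. [r9c5∈{2}] r9c5 has the single candidate 2 ⇒ r9c5=2.
Step 48. [r4c8∈{4}] r4c8 is down to just 4 ⇒ r4c8=4.
Step 49. [r8c6∈{1}] only 1 remains possible at r8c6. So r8c6=1.
Step 50. [r1c5∈{7}] only 7 remains possible at r1c5. So r1c5=7.
Step 51. [r1c8∈{3}] nothing but 3 survives at r1c8 ⇒ r1c8=3.
Step 52. [r4c4∈{2}] r4c4 has the single candidate 2 ⇒ r4c4=2.

Answer: 6 4 8 1 7 9 2 3 5 / 5 7 1 3 6 2 9 8 4 / 9 2 3 4 5 8 6 7 1 / 3 6 9 2 1 5 7 4 8 / 8 1 7 9 4 3 5 2 6 / 4 5 2 7 8 6 3 1 9 / 7 3 5 8 9 4 1 6 2 / 2 8 6 5 3 1 4 9 7 / 1 9 4 6 2 7 8 5 3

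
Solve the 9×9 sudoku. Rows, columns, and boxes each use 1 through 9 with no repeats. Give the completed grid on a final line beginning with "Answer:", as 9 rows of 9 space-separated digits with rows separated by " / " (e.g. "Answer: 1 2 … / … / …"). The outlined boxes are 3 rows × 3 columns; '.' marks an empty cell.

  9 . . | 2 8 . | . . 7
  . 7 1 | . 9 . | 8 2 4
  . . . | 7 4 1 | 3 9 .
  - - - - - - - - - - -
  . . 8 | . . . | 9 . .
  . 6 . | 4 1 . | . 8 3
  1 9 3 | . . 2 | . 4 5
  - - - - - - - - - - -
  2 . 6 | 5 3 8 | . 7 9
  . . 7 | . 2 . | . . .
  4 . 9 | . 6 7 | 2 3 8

Step 1. [r9c2∈{1,5}] in row 9, 5 fits only at r9c2, so r9c2=5.
Step 2. [r3c9∈{6}] only 6 remains possible at r3c9 ⇒ r3c9=6.
Step 3. [r8c9∈{1}] r8c9's peers cover all but 1, so r8c9=1.
Step 4. [r1c6∈{3,5,6}] r1c6 is the only open cell in row 1 admitting 6, so r1c6=6.
Step 5. [r4c5∈{5,7}] across col 5, 5 lands solely at r4c5. So r4c5=5.
Step 6. [r2c4∈{3}] only 3 remains possible at r2c4, so r2c4=3.
Step 7. [r5c3∈{2,5}] 2 has one home in row 5: r5c3. So r5c3=2.
Step 8. [r5c1∈{5,7}] across row 5, 5 lands solely at r5c1 ⇒ r5c1=5.
Step 9. [r4c4∈{6}] r4c4's peers cover all but 6 ⇒ r4c4=6.
Step 10. [r1c3∈{4,5}] in col 3, 4 fits only at r1c3, so r1c3=4.
Step 11. [r3c1∈{8}] r3c1's peers cover all but 8, so r3c1=8.
Step 12. [r6c7∈{6,7}] 6 has one home in row 6: r6c7, so r6c7=6.
Step 13. [r1c7∈{1,5}] across col 7, 1 lands solely at r1c7, so r1c7=1.
Step 14. [r8c7∈{4,5}] 5 has one home in col 7: r8c7 ⇒ r8c7=5.
Step 15. [r5c6∈{9}] nothing but 9 survives at r5c6, so r5c6=9.
Step 16. [r8c1∈{3}] only 3 remains possible at r8c1. So r8c1=3.
Step 17. [r6c5∈{7}] r6c5 has the single candidate 7, so r6c5=7.
Step 18. [r1c8∈{5}] r1c8 is down to just 5 ⇒ r1c8=5.
Step 19. [r8c2∈{8}] nothing but 8 survives at r8c2. So r8c2=8.
Step 20. [r2c6∈{5}] nothing but 5 survives at r2c6 ⇒ r2c6=5.
Step 21. [r1c2∈{3}] only 3 remains possible at r1c2. So r1c2=3.
Step 22. [r7c7∈{4}] r7c7 has the single candidate 4, so r7c7=4.
Step 23. [r6c4∈{8}] r6c4 has the single candidate 8. So r6c4=8.
Step 24. [r4c2∈{4}] r4c2 is down to just 4, so r4c2=4.
Step 25. [r8c8∈{6}] r8c8 has the single candidate 6, so r8c8=6.
Step 26. [r4c9∈{2}] nothing but 2 survives at r4c9, so r4c9=2.
Step 27. [r9c4∈{1}] r9c4 is down to just 1. So r9c4=1.
Step 28. [r8c6∈{4}] r8c6 is down to just 4 ⇒ r8c6=4.
Step 29. [r2c1∈{6}] r2c1 is down to just 6, so r2c1=6.
Step 30. [r3c3∈{5}] r3c3 is down to just 5 ⇒ r3c3=5.
Step 31. [r4c1∈{7}] r4c1 is down to just 7. So r4c1=7.
Step 32. [r8c4∈{9}] r8c4's peers cover all but 9, so r8c4=9.
Step 33. [r3c2∈{2}] r3c2 is down to just 2 ⇒ r3c2=2.
Step 34. [r5c7∈{7}] only 7 remains possible at r5c7. So r5c7=7.
Step 35. [r4c8∈{1}] r4c8's peers cover all but 1, so r4c8=1.
Step 36. [r7c2∈{1}] only 1 remains possible at r7c2. So r7c2=1.
Step 37. [r4c6∈{3}] r4c6 is down to just 3, so r4c6=3.

Answer: 9 3 4 2 8 6 1 5 7 / 6 7 1 3 9 5 8 2 4 / 8 2 5 7 4 1 3 9 6 / 7 4 8 6 5 3 9 1 2 / 5 6 2 4 1 9 7 8 3 / 1 9 3 8 7 2 6 4 5 / 2 1 6 5 3 8 4 7 9 / 3 8 7 9 2 4 5 6 1 / 4 5 9 1 6 7 2 3 8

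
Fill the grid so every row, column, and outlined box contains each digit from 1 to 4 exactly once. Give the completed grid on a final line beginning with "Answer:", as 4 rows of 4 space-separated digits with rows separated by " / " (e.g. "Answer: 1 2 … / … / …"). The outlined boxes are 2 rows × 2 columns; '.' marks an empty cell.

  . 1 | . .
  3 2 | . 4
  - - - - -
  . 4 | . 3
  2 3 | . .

Step 1. [r3c3∈{1,2}] 2 has one home in row 3: r3c3, so r3c3=2.
Step 2. [r4c4∈{1}] r4c4 is down to just 1. So r4c4=1.
Step 3. [r3c1∈{1}] r3c1 is down to just 1, so r3c1=1.
Step 4. [r1c1∈{4}] nothing but 4 survives at r1c1 ⇒ r1c1=4.
Step 5. [r2c3∈{1}] only 1 remains possible at r2c3, so r2c3=1.
Step 6. [r1c3∈{3}] r1c3 is down to just 3. So r1c3=3.
Step 7. [r4c3∈{4}] r4c3 has the single candidate 4 ⇒ r4c3=4.
Step 8. [r1c4∈{2}] r1c4 is down to just 2, so r1c4=2.

Answer: 4 1 3 2 / 3 2 1 4 / 1 4 2 3 / 2 3 4 1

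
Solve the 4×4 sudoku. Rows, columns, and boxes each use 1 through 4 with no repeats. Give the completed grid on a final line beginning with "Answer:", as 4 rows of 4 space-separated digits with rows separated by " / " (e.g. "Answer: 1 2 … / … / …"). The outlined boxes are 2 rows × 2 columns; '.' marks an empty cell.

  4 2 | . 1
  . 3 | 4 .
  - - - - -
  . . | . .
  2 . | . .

Step 1. [r3c1∈{1,3}] across col 1, 3 lands solely at r3c1 ⇒ r3c1=3.
Step 2. [r4c4∈{3,4}] r4c4 is the only open cell in col 4 admitting 3, so r4c4=3.
Step 3. [r3c4∈{2,4}] in col 4, 4 fits only at r3c4, so r3c4=4.
Step 4. [r3c2∈{1}] r3c2 is down to just 1 ⇒ r3c2=1.
Step 5. [r1c3∈{3}] nothing but 3 survives at r1c3, so r1c3=3.
Step 6. [r4c2∈{4}] r4c2 is down to just 4, so r4c2=4.
Step 7. [r4c3∈{1}] r4c3 has the single candidate 1, so r4c3=1.
Step 8. [r2c1∈{1}] only 1 remains possible at r2c1, so r2c1=1.
Step 9. [r3c3∈{2}] nothing but 2 survives at r3c3, so r3c3=2.
Step 10. [r2c4∈{2}] nothing but 2 survives at r2c4, so r2c4=2.

Answer: 4 2 3 1 / 1 3 4 2 / 3 1 2 4 / 2 4 1 3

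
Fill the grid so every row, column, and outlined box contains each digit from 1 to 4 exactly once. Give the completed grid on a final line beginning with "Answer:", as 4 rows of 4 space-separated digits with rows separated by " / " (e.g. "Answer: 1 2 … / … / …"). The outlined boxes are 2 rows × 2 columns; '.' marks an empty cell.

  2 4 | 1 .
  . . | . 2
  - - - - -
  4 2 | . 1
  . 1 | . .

Step 1. [r3c3∈{3}] r3c3's peers cover all but 3, so r3c3=3.
Step 2. [r2c3∈{4}] r2c3 is down to just 4, so r2c3=4.
Step 3. [r2c2∈{3}] nothing but 3 survives at r2c2. So r2c2=3.
Step 4. [r4c1∈{3}] r4c1 is down to just 3. So r4c1=3.
Step 5. [r4c3∈{2}] r4c3's peers cover all but 2 ⇒ r4c3=2.
Step 6. [r2c1∈{1}] nothing but 1 survives at r2c1, so r2c1=1.
Step 7. [r4c4∈{4}] r4c4 has the single candidate 4. So r4c4=4.
Step 8. [r1c4∈{3}] r1c4's peers cover all but 3 ⇒ r1c4=3.

Answer: 2 4 1 3 / 1 3 4 2 / 4 2 3 1 / 3 1 2 4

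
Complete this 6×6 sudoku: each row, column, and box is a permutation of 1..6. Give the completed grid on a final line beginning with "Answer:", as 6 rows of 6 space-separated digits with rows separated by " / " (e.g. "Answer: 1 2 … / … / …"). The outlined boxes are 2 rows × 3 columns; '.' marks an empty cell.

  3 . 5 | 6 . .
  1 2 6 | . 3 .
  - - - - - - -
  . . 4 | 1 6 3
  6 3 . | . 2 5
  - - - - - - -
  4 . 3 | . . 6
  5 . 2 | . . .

Step 1. [r2c6∈{4}] r2c6 is down to just 4 ⇒ r2c6=4.
Step 2. [r6c6∈{1}] r6c6 has the single candidate 1, so r6c6=1.
Step 3. [r5c4∈{2,5}] across row 5, 2 lands solely at r5c4 ⇒ r5c4=2.
Step 4. [r4c4∈{4}] r4c4 is down to just 4, so r4c4=4.
Step 5. [r3c1∈{2}] r3c1's peers cover all but 2 ⇒ r3c1=2.
Step 6. [r6c4∈{3}] r6c4 has the single candidate 3. So r6c4=3.
Step 7. [r1c5∈{1}] only 1 remains possible at r1c5, so r1c5=1.
Step 8. [r5c5∈{5}] only 5 remains possible at r5c5 ⇒ r5c5=5.
Step 9. [r6c2∈{6}] only 6 remains possible at r6c2 ⇒ r6c2=6.
Step 10. [r4c3∈{1}] r4c3 is down to just 1 ⇒ r4c3=1.
Step 11. [r3c2∈{5}] r3c2 has the single candidate 5 ⇒ r3c2=5.
Step 12. [r1c6∈{2}] r1c6 has the single candidate 2. So r1c6=2.
Step 13. [r5c2∈{1}] r5c2 is down to just 1. So r5c2=1.
Step 14. [r2c4∈{5}] r2c4 is down to just 5 ⇒ r2c4=5.
Step 15. [r6c5∈{4}] r6c5 is down to just 4. So r6c5=4.
Step 16. [r1c2∈{4}] r1c2 is down to just 4 ⇒ r1c2=4.

Answer: 3 4 5 6 1 2 / 1 2 6 5 3 4 / 2 5 4 1 6 3 / 6 3 1 4 2 5 / 4 1 3 2 5 6 / 5 6 2 3 4 1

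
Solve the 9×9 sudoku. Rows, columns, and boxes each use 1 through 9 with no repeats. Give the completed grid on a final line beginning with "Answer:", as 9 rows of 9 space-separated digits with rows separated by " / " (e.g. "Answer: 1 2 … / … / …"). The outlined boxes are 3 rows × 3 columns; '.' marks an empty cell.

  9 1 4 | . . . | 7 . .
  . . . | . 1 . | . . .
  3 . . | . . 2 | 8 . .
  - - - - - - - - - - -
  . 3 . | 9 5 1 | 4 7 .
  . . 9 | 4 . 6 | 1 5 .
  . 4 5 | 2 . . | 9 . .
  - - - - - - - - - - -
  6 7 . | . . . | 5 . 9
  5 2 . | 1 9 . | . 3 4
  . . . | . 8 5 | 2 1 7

Step 1. [r6c6∈{3,7,8}] 8 has one home in box 5: r6c6, so r6c6=8.
Step 2. [r7c4∈{3}] r7c4's peers cover all but 3, so r7c4=3.
Step 3. [r5c2∈{8}] r5c2 is down to just 8 ⇒ r5c2=8.
Step 4. [r6c8∈{6}] r6c8 is down to just 6. So r6c8=6.
Step 5. [r2c6∈{3,4,7,9}] in col 6, 9 fits only at r2c6 ⇒ r2c6=9.
Step 6. [r3c5∈{4,6,7}] box 2 places 4 nowhere but r3c5, so r3c5=4.
Step 7. [r1c5∈{3,6}] r1c5 is the only open cell in col 5 admitting 6. So r1c5=6.
Step 8. [r4c1∈{2}] r4c1's peers cover all but 2 ⇒ r4c1=2.
Step 9. [r2c3∈{2,6,7,8}] across col 3, 2 lands solely at r2c3 ⇒ r2c3=2.
Step 10. [r6c9∈{3}] only 3 remains possible at r6c9 ⇒ r6c9=3.
Step 11. [r3c3∈{6,7}] across col 3, 7 lands solely at r3c3 ⇒ r3c3=7.
Step 12. [r3c4∈{5}] only 5 remains possible at r3c4 ⇒ r3c4=5.
Step 13. [r1c9∈{2,5}] 5 has one home in row 1: r1c9. So r1c9=5.
Step 14. [r2c9∈{6}] r2c9 is down to just 6. So r2c9=6.
Step 15. [r6c5∈{7}] r6c5 is down to just 7 ⇒ r6c5=7.
Step 16. [r2c4∈{7,8}] row 2 places 7 nowhere but r2c4, so r2c4=7.
Step 17. [r8c3∈{8}] only 8 remains possible at r8c3. So r8c3=8.
Step 18. [r2c7∈{3}] r2c7 has the single candidate 3 ⇒ r2c7=3.
Step 19. [r6c1∈{1}] r6c1 is down to just 1 ⇒ r6c1=1.
Step 20. [r1c8∈{2}] only 2 remains possible at r1c8, so r1c8=2.
Step 21. [r5c1∈{7}] r5c1's peers cover all but 7 ⇒ r5c1=7.
Step 22. [r3c9∈{1}] r3c9 has the single candidate 1. So r3c9=1.
Step 23. [r2c1∈{8}] nothing but 8 survives at r2c1, so r2c1=8.
Step 24. [r7c8∈{8}] r7c8 has the single candidate 8 ⇒ r7c8=8.
Step 25. [r2c8∈{4}] only 4 remains possible at r2c8 ⇒ r2c8=4.
Step 26. [r5c5∈{3}] r5c5's peers cover all but 3 ⇒ r5c5=3.
Step 27. [r9c4∈{6}] r9c4 has the single candidate 6. So r9c4=6.
Step 28. [r2c2∈{5}] r2c2 has the single candidate 5, so r2c2=5.
Step 29. [r8c7∈{6}] nothing but 6 survives at r8c7. So r8c7=6.
Step 30. [r7c3∈{1}] nothing but 1 survives at r7c3 ⇒ r7c3=1.
Step 31. [r7c5∈{2}] r7c5 is down to just 2 ⇒ r7c5=2.
Step 32. [r8c6∈{7}] r8c6 is down to just 7 ⇒ r8c6=7.
Step 33. [r4c9∈{8}] r4c9 has the single candidate 8 ⇒ r4c9=8.
Step 34. [r9c1∈{4}] r9c1 is down to just 4 ⇒ r9c1=4.
Step 35. [r9c3∈{3}] r9c3 is down to just 3, so r9c3=3.
Step 36. [r1c4∈{8}] only 8 remains possible at r1c4. So r1c4=8.
Step 37. [r3c2∈{6}] only 6 remains possible at r3c2, so r3c2=6.
Step 38. [r7c6∈{4}] only 4 remains possible at r7c6, so r7c6=4.
Step 39. [r5c9∈{2}] r5c9 is down to just 2. So r5c9=2.
Step 40. [r4c3∈{6}] nothing but 6 survives at r4c3, so r4c3=6.
Step 41. [r9c2∈{9}] r9c2 is down to just 9. So r9c2=9.
Step 42. [r1c6∈{3}] r1c6's peers cover all but 3, so r1c6=3.
Step 43. [r3c8∈{9}] r3c8 has the single candidate 9. So r3c8=9.

Answer: 9 1 4 8 6 3 7 2 5 / 8 5 2 7 1 9 3 4 6 / 3 6 7 5 4 2 8 9 1 / 2 3 6 9 5 1 4 7 8 / 7 8 9 4 3 6 1 5 2 / 1 4 5 2 7 8 9 6 3 / 6 7 1 3 2 4 5 8 9 / 5 2 8 1 9 7 6 3 4 / 4 9 3 6 8 5 2 1 7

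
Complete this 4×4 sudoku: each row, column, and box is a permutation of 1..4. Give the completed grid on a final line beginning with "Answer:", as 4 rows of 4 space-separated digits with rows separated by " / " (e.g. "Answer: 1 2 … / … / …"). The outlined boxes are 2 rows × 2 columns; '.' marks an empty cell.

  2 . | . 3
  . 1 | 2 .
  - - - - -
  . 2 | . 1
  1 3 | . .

Step 1. [r2c4∈{4}] only 4 remains possible at r2c4, so r2c4=4.
Step 2. [r3c1∈{4}] nothing but 4 survives at r3c1. So r3c1=4.
Step 3. [r4c3∈{4}] r4c3 is down to just 4. So r4c3=4.
Step 4. [r2c1∈{3}] r2c1 is down to just 3 ⇒ r2c1=3.
Step 5. [r4c4∈{2}] r4c4 is down to just 2. So r4c4=2.
Step 6. [r3c3∈{3}] r3c3's peers cover all but 3. So r3c3=3.
Step 7. [r1c2∈{4}] r1c2's peers cover all but 4. So r1c2=4.
Step 8. [r1c3∈{1}] nothing but 1 survives at r1c3 ⇒ r1c3=1.

Answer: 2 4 1 3 / 3 1 2 4 / 4 2 3 1 / 1 3 4 2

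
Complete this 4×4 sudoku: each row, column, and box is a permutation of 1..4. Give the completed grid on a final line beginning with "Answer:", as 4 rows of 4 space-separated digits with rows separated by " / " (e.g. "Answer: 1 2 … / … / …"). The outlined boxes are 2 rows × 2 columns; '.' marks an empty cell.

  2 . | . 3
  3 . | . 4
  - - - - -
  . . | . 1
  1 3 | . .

Step 1. [r2c3∈{1,2}] across row 2, 2 lands solely at r2c3 ⇒ r2c3=2.
Step 2. [r1c2∈{1,4}] row 1 places 4 nowhere but r1c2 ⇒ r1c2=4.
Step 3. [r3c1∈{4}] r3c1's peers cover all but 4. So r3c1=4.
Step 4. [r4c4∈{2}] r4c4 has the single candidate 2, so r4c4=2.
Step 5. [r3c2∈{2}] r3c2 has the single candidate 2. So r3c2=2.
Step 6. [r2c2∈{1}] r2c2 is down to just 1, so r2c2=1.
Step 7. [r3c3∈{3}] r3c3 is down to just 3. So r3c3=3.
Step 8. [r1c3∈{1}] r1c3 is down to just 1 ⇒ r1c3=1.
Step 9. [r4c3∈{4}] r4c3 is down to just 4 ⇒ r4c3=4.

Answer: 2 4 1 3 / 3 1 2 4 / 4 2 3 1 / 1 3 4 2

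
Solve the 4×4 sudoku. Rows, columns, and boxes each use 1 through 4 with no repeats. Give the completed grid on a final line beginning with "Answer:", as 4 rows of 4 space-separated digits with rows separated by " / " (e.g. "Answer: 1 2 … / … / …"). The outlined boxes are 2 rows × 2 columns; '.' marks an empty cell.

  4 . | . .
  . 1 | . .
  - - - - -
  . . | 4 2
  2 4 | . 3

Step 1. [r2c1∈{3}] only 3 remains possible at r2c1. So r2c1=3.
Step 2. [r1c3∈{1,2,3}] 3 has one home in row 1: r1c3, so r1c3=3.
Step 3. [r4c3∈{1}] r4c3 has the single candidate 1, so r4c3=1.
Step 4. [r1c4∈{1}] r1c4 has the single candidate 1 ⇒ r1c4=1.
Step 5. [r2c4∈{4}] r2c4 has the single candidate 4, so r2c4=4.
Step 6. [r2c3∈{2}] r2c3 has the single candidate 2. So r2c3=2.
Step 7. [r1c2∈{2}] r1c2's peers cover all but 2. So r1c2=2.
Step 8. [r3c1∈{1}] r3c1 has the single candidate 1. So r3c1=1.
Step 9. [r3c2∈{3}] r3c2's peers cover all but 3. So r3c2=3.

Answer: 4 2 3 1 / 3 1 2 4 / 1 3 4 2 / 2 4 1 3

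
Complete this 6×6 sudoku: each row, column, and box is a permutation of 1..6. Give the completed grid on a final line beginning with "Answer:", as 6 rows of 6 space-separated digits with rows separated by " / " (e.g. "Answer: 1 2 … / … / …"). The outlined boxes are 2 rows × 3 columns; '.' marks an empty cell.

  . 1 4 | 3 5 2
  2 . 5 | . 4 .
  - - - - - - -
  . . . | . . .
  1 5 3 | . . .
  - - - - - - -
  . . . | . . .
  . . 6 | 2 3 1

Step 1. [r2c6∈{6}] r2c6's peers cover all but 6 ⇒ r2c6=6.
Step 2. [r3c2∈{2,4,6}] 6 has one home in col 2: r3c2 ⇒ r3c2=6.
Step 3. [r3c1∈{4}] r3c1's peers cover all but 4, so r3c1=4.
Step 4. [r5c2∈{2,3,4}] r5c2 is the only open cell in col 2 admitting 2, so r5c2=2.
Step 5. [r4c5∈{2,6}] across row 4, 2 lands solely at r4c5 ⇒ r4c5=2.
Step 6. [r4c4∈{4,6}] r4c4 is the only open cell in row 4 admitting 6. So r4c4=6.
Step 7. [r5c4∈{4,5}] r5c4 is the only open cell in col 4 admitting 4. So r5c4=4.
Step 8. [r5c6∈{5}] r5c6 is down to just 5. So r5c6=5.
Step 9. [r3c5∈{1}] r3c5's peers cover all but 1 ⇒ r3c5=1.
Step 10. [r6c2∈{4}] r6c2 has the single candidate 4. So r6c2=4.
Step 11. [r2c4∈{1}] only 1 remains possible at r2c4. So r2c4=1.
Step 12. [r4c6∈{4}] nothing but 4 survives at r4c6. So r4c6=4.
Step 13. [r5c1∈{3}] nothing but 3 survives at r5c1 ⇒ r5c1=3.
Step 14. [r3c3∈{2}] r3c3 is down to just 2, so r3c3=2.
Step 15. [r5c3∈{1}] only 1 remains possible at r5c3, so r5c3=1.
Step 16. [r3c6∈{3}] r3c6 is down to just 3, so r3c6=3.
Step 17. [r2c2∈{3}] r2c2 has the single candidate 3. So r2c2=3.
Step 18. [r5c5∈{6}] nothing but 6 survives at r5c5, so r5c5=6.
Step 19. [r3c4∈{5}] r3c4 has the single candidate 5. So r3c4=5.
Step 20. [r1c1∈{6}] r1c1 is down to just 6 ⇒ r1c1=6.
Step 21. [r6c1∈{5}] only 5 remains possible at r6c1 ⇒ r6c1=5.

Answer: 6 1 4 3 5 2 / 2 3 5 1 4 6 / 4 6 2 5 1 3 / 1 5 3 6 2 4 / 3 2 1 4 6 5 / 5 4 6 2 3 1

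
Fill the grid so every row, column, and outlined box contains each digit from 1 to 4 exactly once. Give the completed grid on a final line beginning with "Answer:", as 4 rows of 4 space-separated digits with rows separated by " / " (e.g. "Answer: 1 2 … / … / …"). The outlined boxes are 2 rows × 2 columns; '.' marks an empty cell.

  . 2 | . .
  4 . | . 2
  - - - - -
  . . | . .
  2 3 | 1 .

Step 1. [r2c3∈{3}] nothing but 3 survives at r2c3, so r2c3=3.
Step 2. [r3c2∈{1,4}] r3c2 is the only open cell in col 2 admitting 4 ⇒ r3c2=4.
Step 3. [r1c4∈{1,4}] in col 4, 1 fits only at r1c4. So r1c4=1.
Step 4. [r3c4∈{3}] r3c4 is down to just 3. So r3c4=3.
Step 5. [r1c1∈{3}] r1c1's peers cover all but 3, so r1c1=3.
Step 6. [r4c4∈{4}] only 4 remains possible at r4c4. So r4c4=4.
Step 7. [r3c3∈{2}] r3c3's peers cover all but 2 ⇒ r3c3=2.
Step 8. [r3c1∈{1}] r3c1 has the single candidate 1 ⇒ r3c1=1.
Step 9. [r2c2∈{1}] nothing but 1 survives at r2c2 ⇒ r2c2=1.
Step 10. [r1c3∈{4}] r1c3 is down to just 4, so r1c3=4.

Answer: 3 2 4 1 / 4 1 3 2 / 1 4 2 3 / 2 3 1 4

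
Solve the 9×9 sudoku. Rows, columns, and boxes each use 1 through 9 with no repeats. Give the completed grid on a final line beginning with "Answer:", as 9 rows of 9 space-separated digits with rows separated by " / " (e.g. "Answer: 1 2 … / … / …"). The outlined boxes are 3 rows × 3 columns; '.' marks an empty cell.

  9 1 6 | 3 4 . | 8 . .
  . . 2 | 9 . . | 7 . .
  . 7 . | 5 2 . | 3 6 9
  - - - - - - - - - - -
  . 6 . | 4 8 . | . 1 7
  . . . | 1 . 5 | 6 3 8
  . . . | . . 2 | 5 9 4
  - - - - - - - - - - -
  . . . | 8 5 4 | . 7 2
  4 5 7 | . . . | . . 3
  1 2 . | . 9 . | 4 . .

Step 1. [r6c5∈{3,6,7}] r6c5 is the only open cell in col 5 admitting 3 ⇒ r6c5=3.
Step 2. [r2c1∈{3,5,8}] in box 1, 5 fits only at r2c1, so r2c1=5.
Step 3. [r3c6∈{1,8}] r3c6 is the only open cell in row 3 admitting 1, so r3c6=1.
Step 4. [r8c6∈{6}] r8c6 is down to just 6, so r8c6=6.
Step 5. [r9c3∈{3,8}] box 7 places 8 nowhere but r9c3. So r9c3=8.
Step 6. [r2c2∈{3,4,8}] in row 2, 3 fits only at r2c2 ⇒ r2c2=3.
Step 7. [r7c2∈{9}] r7c2's peers cover all but 9, so r7c2=9.
Step 8. [r9c8∈{5}] r9c8 has the single candidate 5 ⇒ r9c8=5.
Step 9. [r4c3∈{3,5,9}] r4c3 is the only open cell in row 4 admitting 5 ⇒ r4c3=5.
Step 10. [r5c5∈{7}] r5c5's peers cover all but 7, so r5c5=7.
Step 11. [r4c1∈{2,3}] in row 4, 3 fits only at r4c1. So r4c1=3.
Step 12. [r7c7∈{1}] only 1 remains possible at r7c7 ⇒ r7c7=1.
Step 13. [r5c2∈{4}] nothing but 4 survives at r5c2. So r5c2=4.
Step 14. [r6c2∈{8}] r6c2 has the single candidate 8. So r6c2=8.
Step 15. [r9c4∈{7}] only 7 remains possible at r9c4. So r9c4=7.
Step 16. [r7c3∈{3}] nothing but 3 survives at r7c3 ⇒ r7c3=3.
Step 17. [r2c6∈{8}] only 8 remains possible at r2c6. So r2c6=8.
Step 18. [r3c1∈{8}] r3c1 is down to just 8, so r3c1=8.
Step 19. [r2c5∈{6}] r2c5's peers cover all but 6, so r2c5=6.
Step 20. [r4c6∈{9}] r4c6's peers cover all but 9 ⇒ r4c6=9.
Step 21. [r7c1∈{6}] r7c1 has the single candidate 6 ⇒ r7c1=6.
Step 22. [r5c3∈{9}] nothing but 9 survives at r5c3, so r5c3=9.
Step 23. [r1c8∈{2}] r1c8's peers cover all but 2. So r1c8=2.
Step 24. [r2c9∈{1}] only 1 remains possible at r2c9 ⇒ r2c9=1.
Step 25. [r8c5∈{1}] nothing but 1 survives at r8c5. So r8c5=1.
Step 26. [r8c7∈{9}] r8c7 is down to just 9, so r8c7=9.
Step 27. [r6c3∈{1}] r6c3 has the single candidate 1. So r6c3=1.
Step 28. [r8c8∈{8}] r8c8 has the single candidate 8. So r8c8=8.
Step 29. [r2c8∈{4}] r2c8 has the single candidate 4. So r2c8=4.
Step 30. [r9c9∈{6}] r9c9's peers cover all but 6 ⇒ r9c9=6.
Step 31. [r6c4∈{6}] nothing but 6 survives at r6c4 ⇒ r6c4=6.
Step 32. [r1c6∈{7}] r1c6's peers cover all but 7. So r1c6=7.
Step 33. [r5c1∈{2}] nothing but 2 survives at r5c1 ⇒ r5c1=2.
Step 34. [r8c4∈{2}] nothing but 2 survives at r8c4. So r8c4=2.
Step 35. [r6c1∈{7}] r6c1 is down to just 7. So r6c1=7.
Step 36. [r1c9∈{5}] r1c9 is down to just 5. So r1c9=5.
Step 37. [r4c7∈{2}] nothing but 2 survives at r4c7, so r4c7=2.
Step 38. [r3c3∈{4}] r3c3 has the single candidate 4. So r3c3=4.
Step 39. [r9c6∈{3}] r9c6 is down to just 3. So r9c6=3.

Answer: 9 1 6 3 4 7 8 2 5 / 5 3 2 9 6 8 7 4 1 / 8 7 4 5 2 1 3 6 9 / 3 6 5 4 8 9 2 1 7 / 2 4 9 1 7 5 6 3 8 / 7 8 1 6 3 2 5 9 4 / 6 9 3 8 5 4 1 7 2 / 4 5 7 2 1 6 9 8 3 / 1 2 8 7 9 3 4 5 6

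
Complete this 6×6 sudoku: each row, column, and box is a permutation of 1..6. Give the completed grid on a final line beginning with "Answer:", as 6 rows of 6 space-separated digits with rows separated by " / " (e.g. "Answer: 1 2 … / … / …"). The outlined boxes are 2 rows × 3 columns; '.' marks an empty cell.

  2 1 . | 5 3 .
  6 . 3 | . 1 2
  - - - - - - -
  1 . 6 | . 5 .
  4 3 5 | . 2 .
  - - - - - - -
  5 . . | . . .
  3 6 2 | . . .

Step 1. [r2c4∈{4}] r2c4 has the single candidate 4, so r2c4=4.
Step 2. [r6c4∈{1}] r6c4's peers cover all but 1 ⇒ r6c4=1.
Step 3. [r3c6∈{3,4}] row 3 places 4 nowhere but r3c6. So r3c6=4.
Step 4. [r5c5∈{4,6}] 6 has one home in col 5: r5c5, so r5c5=6.
Step 5. [r5c6∈{3}] r5c6 has the single candidate 3. So r5c6=3.
Step 6. [r4c6∈{1,6}] row 4 places 1 nowhere but r4c6. So r4c6=1.
Step 7. [r5c2∈{4}] only 4 remains possible at r5c2. So r5c2=4.
Step 8. [r6c5∈{4}] r6c5 is down to just 4, so r6c5=4.
Step 9. [r1c3∈{4}] r1c3 has the single candidate 4, so r1c3=4.
Step 10. [r3c2∈{2}] only 2 remains possible at r3c2, so r3c2=2.
Step 11. [r2c2∈{5}] nothing but 5 survives at r2c2, so r2c2=5.
Step 12. [r5c3∈{1}] r5c3's peers cover all but 1 ⇒ r5c3=1.
Step 13. [r1c6∈{6}] r1c6 has the single candidate 6 ⇒ r1c6=6.
Step 14. [r5c4∈{2}] r5c4 is down to just 2, so r5c4=2.
Step 15. [r4c4∈{6}] nothing but 6 survives at r4c4, so r4c4=6.
Step 16. [r6c6∈{5}] r6c6's peers cover all but 5. So r6c6=5.
Step 17. [r3c4∈{3}] r3c4 has the single candidate 3. So r3c4=3.

Answer: 2 1 4 5 3 6 / 6 5 3 4 1 2 / 1 2 6 3 5 4 / 4 3 5 6 2 1 / 5 4 1 2 6 3 / 3 6 2 1 4 5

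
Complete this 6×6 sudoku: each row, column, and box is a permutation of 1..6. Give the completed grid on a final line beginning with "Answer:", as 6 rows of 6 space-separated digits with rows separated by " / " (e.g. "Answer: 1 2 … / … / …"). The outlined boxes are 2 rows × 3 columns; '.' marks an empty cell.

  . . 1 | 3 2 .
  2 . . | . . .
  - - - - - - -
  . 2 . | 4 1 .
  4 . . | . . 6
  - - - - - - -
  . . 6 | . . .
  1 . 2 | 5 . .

Step 1. [r2c3∈{3,4,5}] in col 3, 4 fits only at r2c3. So r2c3=4.
Step 2. [r2c2∈{3,5,6}] r2c2 is the only open cell in row 2 admitting 3. So r2c2=3.
Step 3. [r5c1∈{3,5}] r5c1 is the only open cell in box 5 admitting 3, so r5c1=3.
Step 4. [r5c5∈{4}] r5c5 is down to just 4, so r5c5=4.
Step 5. [r5c2∈{5}] r5c2 has the single candidate 5. So r5c2=5.
Step 6. [r1c1∈{5,6}] across box 1, 5 lands solely at r1c1. So r1c1=5.
Step 7. [r6c6∈{3}] nothing but 3 survives at r6c6 ⇒ r6c6=3.
Step 8. [r3c6∈{5}] r3c6 is down to just 5. So r3c6=5.
Step 9. [r5c6∈{1,2}] in col 6, 2 fits only at r5c6. So r5c6=2.
Step 10. [r2c4∈{1,6}] col 4 places 6 nowhere but r2c4, so r2c4=6.
Step 11. [r3c3∈{3}] only 3 remains possible at r3c3. So r3c3=3.
Step 12. [r4c2∈{1}] r4c2 has the single candidate 1, so r4c2=1.
Step 13. [r5c4∈{1}] nothing but 1 survives at r5c4, so r5c4=1.
Step 14. [r6c5∈{6}] only 6 remains possible at r6c5. So r6c5=6.
Step 15. [r3c1∈{6}] r3c1 is down to just 6. So r3c1=6.
Step 16. [r4c3∈{5}] nothing but 5 survives at r4c3 ⇒ r4c3=5.
Step 17. [r1c2∈{6}] only 6 remains possible at r1c2 ⇒ r1c2=6.
Step 18. [r1c6∈{4}] r1c6 has the single candidate 4, so r1c6=4.
Step 19. [r4c5∈{3}] r4c5's peers cover all but 3. So r4c5=3.
Step 20. [r4c4∈{2}] r4c4's peers cover all but 2. So r4c4=2.
Step 21. [r2c6∈{1}] r2c6 has the single candidate 1. So r2c6=1.
Step 22. [r2c5∈{5}] nothing but 5 survives at r2c5. So r2c5=5.
Step 23. [r6c2∈{4}] nothing but 4 survives at r6c2 ⇒ r6c2=4.

Answer: 5 6 1 3 2 4 / 2 3 4 6 5 1 / 6 2 3 4 1 5 / 4 1 5 2 3 6 / 3 5 6 1 4 2 / 1 4 2 5 6 3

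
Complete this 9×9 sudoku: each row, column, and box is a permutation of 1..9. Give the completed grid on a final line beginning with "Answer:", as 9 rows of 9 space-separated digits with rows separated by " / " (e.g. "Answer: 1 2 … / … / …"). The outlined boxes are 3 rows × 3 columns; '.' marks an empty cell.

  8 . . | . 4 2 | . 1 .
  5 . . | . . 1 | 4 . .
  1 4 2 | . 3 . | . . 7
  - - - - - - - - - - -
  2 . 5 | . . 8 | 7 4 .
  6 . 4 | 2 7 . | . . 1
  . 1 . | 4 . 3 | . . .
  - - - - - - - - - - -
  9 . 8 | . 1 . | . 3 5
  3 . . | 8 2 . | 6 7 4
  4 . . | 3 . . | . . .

Step 1. [r8c6∈{5,9}] across row 8, 9 lands solely at r8c6, so r8c6=9.
Step 2. [r7c7∈{2}] nothing but 2 survives at r7c7. So r7c7=2.
Step 3. [r5c6∈{5}] nothing but 5 survives at r5c6, so r5c6=5.
Step 4. [r3c6∈{6}] only 6 remains possible at r3c6. So r3c6=6.
Step 5. [r5c2∈{3,8,9}] col 2 places 8 nowhere but r5c2 ⇒ r5c2=8.
Step 6. [r5c8∈{9}] r5c8 has the single candidate 9, so r5c8=9.
Step 7. [r9c8∈{8}] only 8 remains possible at r9c8, so r9c8=8.
Step 8. [r4c2∈{3,9}] r4c2 is the only open cell in box 4 admitting 3, so r4c2=3.
Step 9. [r4c9∈{6}] nothing but 6 survives at r4c9. So r4c9=6.
Step 10. [r9c6∈{7}] r9c6 is down to just 7. So r9c6=7.
Step 11. [r6c3∈{7,9}] across box 4, 9 lands solely at r6c3. So r6c3=9.
Step 12. [r3c7∈{5,8,9}] across row 3, 8 lands solely at r3c7. So r3c7=8.
Step 13. [r3c4∈{5,9}] row 3 places 9 nowhere but r3c4 ⇒ r3c4=9.
Step 14. [r9c9∈{9}] r9c9 has the single candidate 9, so r9c9=9.
Step 15. [r7c2∈{6,7}] 7 has one home in row 7: r7c2. So r7c2=7.
Step 16. [r1c9∈{3}] only 3 remains possible at r1c9. So r1c9=3.
Step 17. [r2c8∈{2,6}] across col 8, 6 lands solely at r2c8 ⇒ r2c8=6.
Step 18. [r1c7∈{5,9}] r1c7 is the only open cell in col 7 admitting 9 ⇒ r1c7=9.
Step 19. [r2c4∈{7}] nothing but 7 survives at r2c4. So r2c4=7.
Step 20. [r6c8∈{2,5}] across col 8, 2 lands solely at r6c8, so r6c8=2.
Step 21. [r9c5∈{5,6}] r9c5 is the only open cell in col 5 admitting 5. So r9c5=5.
Step 22. [r1c2∈{6}] r1c2 has the single candidate 6. So r1c2=6.
Step 23. [r9c3∈{1,6}] 6 has one home in row 9: r9c3 ⇒ r9c3=6.
Step 24. [r6c5∈{6}] only 6 remains possible at r6c5, so r6c5=6.
Step 25. [r2c3∈{3}] r2c3's peers cover all but 3, so r2c3=3.
Step 26. [r8c2∈{5}] nothing but 5 survives at r8c2, so r8c2=5.
Step 27. [r6c9∈{8}] r6c9 has the single candidate 8 ⇒ r6c9=8.
Step 28. [r7c6∈{4}] r7c6 is down to just 4. So r7c6=4.
Step 29. [r2c5∈{8}] r2c5's peers cover all but 8, so r2c5=8.
Step 30. [r9c7∈{1}] r9c7's peers cover all but 1, so r9c7=1.
Step 31. [r6c1∈{7}] r6c1's peers cover all but 7, so r6c1=7.
Step 32. [r4c4∈{1}] r4c4's peers cover all but 1 ⇒ r4c4=1.
Step 33. [r1c4∈{5}] r1c4's peers cover all but 5 ⇒ r1c4=5.
Step 34. [r5c7∈{3}] r5c7 has the single candidate 3, so r5c7=3.
Step 35. [r2c9∈{2}] r2c9 has the single candidate 2 ⇒ r2c9=2.
Step 36. [r1c3∈{7}] nothing but 7 survives at r1c3 ⇒ r1c3=7.
Step 37. [r6c7∈{5}] r6c7's peers cover all but 5. So r6c7=5.
Step 38. [r8c3∈{1}] r8c3 has the single candidate 1, so r8c3=1.
Step 39. [r4c5∈{9}] r4c5 is down to just 9 ⇒ r4c5=9.
Step 40. [r9c2∈{2}] r9c2's peers cover all but 2. So r9c2=2.
Step 41. [r2c2∈{9}] nothing but 9 survives at r2c2. So r2c2=9.
Step 42. [r3c8∈{5}] r3c8 is down to just 5, so r3c8=5.
Step 43. [r7c4∈{6}] r7c4 has the single candidate 6. So r7c4=6.

Answer: 8 6 7 5 4 2 9 1 3 / 5 9 3 7 8 1 4 6 2 / 1 4 2 9 3 6 8 5 7 / 2 3 5 1 9 8 7 4 6 / 6 8 4 2 7 5 3 9 1 / 7 1 9 4 6 3 5 2 8 / 9 7 8 6 1 4 2 3 5 / 3 5 1 8 2 9 6 7 4 / 4 2 6 3 5 7 1 8 9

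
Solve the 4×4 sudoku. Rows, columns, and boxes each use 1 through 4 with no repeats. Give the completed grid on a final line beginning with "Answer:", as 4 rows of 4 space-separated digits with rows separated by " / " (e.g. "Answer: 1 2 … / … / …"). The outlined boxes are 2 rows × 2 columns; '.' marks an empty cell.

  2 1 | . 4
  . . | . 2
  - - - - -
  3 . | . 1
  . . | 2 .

Step 1. [r4c2∈{4}] r4c2 is down to just 4 ⇒ r4c2=4.
Step 2. [r2c2∈{3}] r2c2 has the single candidate 3. So r2c2=3.
Step 3. [r1c3∈{3}] r1c3 is down to just 3, so r1c3=3.
Step 4. [r4c4∈{3}] only 3 remains possible at r4c4, so r4c4=3.
Step 5. [r3c3∈{4}] r3c3 is down to just 4, so r3c3=4.
Step 6. [r2c1∈{4}] r2c1 is down to just 4, so r2c1=4.
Step 7. [r4c1∈{1}] r4c1 is down to just 1. So r4c1=1.
Step 8. [r2c3∈{1}] nothing but 1 survives at r2c3, so r2c3=1.
Step 9. [r3c2∈{2}] r3c2 is down to just 2. So r3c2=2.

Answer: 2 1 3 4 / 4 3 1 2 / 3 2 4 1 / 1 4 2 3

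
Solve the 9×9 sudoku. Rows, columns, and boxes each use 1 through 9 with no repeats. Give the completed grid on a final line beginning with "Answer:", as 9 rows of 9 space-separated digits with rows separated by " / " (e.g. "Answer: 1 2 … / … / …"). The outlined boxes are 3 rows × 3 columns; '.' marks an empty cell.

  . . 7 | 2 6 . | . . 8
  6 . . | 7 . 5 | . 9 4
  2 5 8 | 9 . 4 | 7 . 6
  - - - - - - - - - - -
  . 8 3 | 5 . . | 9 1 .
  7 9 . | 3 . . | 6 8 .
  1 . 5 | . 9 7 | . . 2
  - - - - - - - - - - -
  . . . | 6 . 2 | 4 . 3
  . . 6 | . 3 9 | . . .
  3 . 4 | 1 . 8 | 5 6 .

Step 1. [r7c8∈{7}] r7c8 is down to just 7. So r7c8=7.
Step 2. [r2c3∈{1}] r2c3 has the single candidate 1, so r2c3=1.
Step 3. [r1c6∈{1,3}] across col 6, 3 lands solely at r1c6, so r1c6=3.
Step 4. [r5c5∈{1,2,4}] r5c5 is the only open cell in row 5 admitting 4, so r5c5=4.
Step 5. [r8c2∈{1,2,7}] across row 8, 7 lands solely at r8c2, so r8c2=7.
Step 6. [r7c1∈{5,8,9}] row 7 places 8 nowhere but r7c1. So r7c1=8.
Step 7. [r6c8∈{3,4}] r6c8 is the only open cell in col 8 admitting 4, so r6c8=4.
Step 8. [r8c7∈{1,2,8}] r8c7 is the only open cell in row 8 admitting 8 ⇒ r8c7=8.
Step 9. [r2c2∈{3}] r2c2's peers cover all but 3 ⇒ r2c2=3.
Step 10. [r1c1∈{4,9}] in row 1, 9 fits only at r1c1, so r1c1=9.
Step 11. [r2c7∈{2}] r2c7 is down to just 2, so r2c7=2.
Step 12. [r9c2∈{2}] nothing but 2 survives at r9c2, so r9c2=2.
Step 13. [r9c9∈{9}] r9c9 is down to just 9, so r9c9=9.
Step 14. [r8c8∈{2}] only 2 remains possible at r8c8, so r8c8=2.
Step 15. [r4c1∈{4}] nothing but 4 survives at r4c1 ⇒ r4c1=4.
Step 16. [r8c1∈{5}] nothing but 5 survives at r8c1, so r8c1=5.
Step 17. [r8c9∈{1}] r8c9 has the single candidate 1. So r8c9=1.
Step 18. [r6c2∈{6}] nothing but 6 survives at r6c2, so r6c2=6.
Step 19. [r1c8∈{5}] only 5 remains possible at r1c8 ⇒ r1c8=5.
Step 20. [r7c2∈{1}] r7c2's peers cover all but 1, so r7c2=1.
Step 21. [r4c9∈{7}] nothing but 7 survives at r4c9. So r4c9=7.
Step 22. [r5c3∈{2}] nothing but 2 survives at r5c3. So r5c3=2.
Step 23. [r2c5∈{8}] r2c5 is down to just 8, so r2c5=8.
Step 24. [r7c5∈{5}] only 5 remains possible at r7c5, so r7c5=5.
Step 25. [r7c3∈{9}] r7c3 has the single candidate 9, so r7c3=9.
Step 26. [r6c7∈{3}] nothing but 3 survives at r6c7. So r6c7=3.
Step 27. [r8c4∈{4}] only 4 remains possible at r8c4 ⇒ r8c4=4.
Step 28. [r4c6∈{6}] r4c6's peers cover all but 6. So r4c6=6.
Step 29. [r1c2∈{4}] nothing but 4 survives at r1c2 ⇒ r1c2=4.
Step 30. [r3c8∈{3}] r3c8's peers cover all but 3. So r3c8=3.
Step 31. [r5c9∈{5}] nothing but 5 survives at r5c9, so r5c9=5.
Step 32. [r1c7∈{1}] nothing but 1 survives at r1c7. So r1c7=1.
Step 33. [r6c4∈{8}] nothing but 8 survives at r6c4, so r6c4=8.
Step 34. [r4c5∈{2}] r4c5's peers cover all but 2. So r4c5=2.
Step 35. [r3c5∈{1}] nothing but 1 survives at r3c5 ⇒ r3c5=1.
Step 36. [r9c5∈{7}] r9c5's peers cover all but 7 ⇒ r9c5=7.
Step 37. [r5c6∈{1}] nothing but 1 survives at r5c6, so r5c6=1.

Answer: 9 4 7 2 6 3 1 5 8 / 6 3 1 7 8 5 2 9 4 / 2 5 8 9 1 4 7 3 6 / 4 8 3 5 2 6 9 1 7 / 7 9 2 3 4 1 6 8 5 / 1 6 5 8 9 7 3 4 2 / 8 1 9 6 5 2 4 7 3 / 5 7 6 4 3 9 8 2 1 / 3 2 4 1 7 8 5 6 9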